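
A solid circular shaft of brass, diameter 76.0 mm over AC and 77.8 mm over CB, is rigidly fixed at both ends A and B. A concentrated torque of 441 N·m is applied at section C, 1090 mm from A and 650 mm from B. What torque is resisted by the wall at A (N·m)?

155 N·m

Compatibility: T_A·a/J_AC = T_B·b/J_CB with T_A + T_B = T₀.
J_AC = 3.28×10^-6 m⁴, J_CB = 3.60×10^-6 m⁴, so T_A = T₀·(J_AC/a)/((J_AC/a)+(J_CB/b)) = 155.2 N·m, T_B = 285.8 N·m.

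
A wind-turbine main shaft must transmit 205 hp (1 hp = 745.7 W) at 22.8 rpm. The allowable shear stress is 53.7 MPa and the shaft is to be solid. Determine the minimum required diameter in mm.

182 mm

ω = 2π·22.8/60 = 2.388 rad/s, so T = P/ω = 205×745.7 / 2.388 = 64030 N·m.
For a solid shaft τ_max = 16T/(πd³), so d = (16T/(π τ_allow))^(1/3) = (16·64030/(π·5.37×10^7))^(1/3) = 0.1824 m.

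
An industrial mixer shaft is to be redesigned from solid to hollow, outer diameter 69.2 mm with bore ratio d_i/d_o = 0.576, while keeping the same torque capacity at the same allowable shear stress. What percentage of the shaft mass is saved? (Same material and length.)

Equal τ_max and T ⇒ the solid shaft needs d_s³ = d_o³(1−k⁴), so d_s = 69.2·(1−0.576⁴)^(1/3) = 66.56 mm.
Area ratio A_h/A_s = d_o²(1−k²)/d_s² = (1−k²)/(1−k⁴)^(2/3) = 0.7222.
Mass saving = 1 − 0.7222 = 27.8 %.

27.8 %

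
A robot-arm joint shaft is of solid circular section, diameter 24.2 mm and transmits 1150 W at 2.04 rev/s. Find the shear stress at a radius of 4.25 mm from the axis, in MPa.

ω = 2π·2.04 = 12.82 rad/s, so T = P/ω = 1150 / 12.82 = 89.72 N·m.
J = πd⁴/32 = π(0.0242)⁴/32 = 3.367×10^-8 m⁴.
Shear stress varies linearly with radius: τ = T·r/J = 89.72 × 0.00425 / 3.367×10^-8 = 1.132×10^7 Pa.

11.3 MPa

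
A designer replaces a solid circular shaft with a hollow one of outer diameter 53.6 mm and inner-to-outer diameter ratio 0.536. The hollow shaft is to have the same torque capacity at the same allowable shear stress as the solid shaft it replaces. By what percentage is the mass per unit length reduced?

24.5 %

Equal τ_max and T ⇒ the solid shaft needs d_s³ = d_o³(1−k⁴), so d_s = 53.6·(1−0.536⁴)^(1/3) = 52.08 mm.
Area ratio A_h/A_s = d_o²(1−k²)/d_s² = (1−k²)/(1−k⁴)^(2/3) = 0.7548.
Mass saving = 1 − 0.7548 = 24.5 %.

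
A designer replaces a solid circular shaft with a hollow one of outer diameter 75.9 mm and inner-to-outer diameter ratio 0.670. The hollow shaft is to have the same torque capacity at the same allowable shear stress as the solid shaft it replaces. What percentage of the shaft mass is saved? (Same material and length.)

36.0 %

Equal τ_max and T ⇒ the solid shaft needs d_s³ = d_o³(1−k⁴), so d_s = 75.9·(1−0.670⁴)^(1/3) = 70.41 mm.
Area ratio A_h/A_s = d_o²(1−k²)/d_s² = (1−k²)/(1−k⁴)^(2/3) = 0.6403.
Mass saving = 1 − 0.6403 = 36.0 %.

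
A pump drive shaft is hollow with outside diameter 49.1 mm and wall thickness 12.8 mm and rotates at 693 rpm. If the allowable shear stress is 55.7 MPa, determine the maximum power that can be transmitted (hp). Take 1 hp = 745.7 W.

119 hp

J = π(d_o⁴ − d_i⁴)/32 = π(0.0491⁴ − 0.0235⁴)/32 = 5.407×10^-7 m⁴.
T_max = τ_allow·J/r = 5.57×10^7 × 5.407×10^-7 / 0.0246 = 1227 N·m.
ω = 2π·693/60 = 72.57 rad/s, so P_max = T_max·ω = 8.902×10^4 W.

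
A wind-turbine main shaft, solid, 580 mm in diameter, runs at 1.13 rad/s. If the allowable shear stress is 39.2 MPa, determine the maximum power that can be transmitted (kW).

J = πd⁴/32 = π(0.580)⁴/32 = 0.01111 m⁴.
T_max = τ_allow·J/r = 3.92×10^7 × 0.01111 / 0.290 = 1.502e6 N·m.
ω = 1.13 rad/s, so P_max = T_max·ω = 1.697×10^6 W.

1700 kW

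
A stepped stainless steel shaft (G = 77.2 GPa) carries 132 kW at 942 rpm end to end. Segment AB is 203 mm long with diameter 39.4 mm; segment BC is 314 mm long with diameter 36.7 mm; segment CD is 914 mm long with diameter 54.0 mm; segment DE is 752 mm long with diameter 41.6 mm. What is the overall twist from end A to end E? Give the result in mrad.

109 mrad

ω = 2π·942/60 = 98.65 rad/s, so T = P/ω = 132×10³ / 98.65 = 1338 N·m.
J_AB = π(0.0394)⁴/32 = 2.37×10^-7 m⁴; J_BC = π(0.0367)⁴/32 = 1.78×10^-7 m⁴; J_CD = π(0.0540)⁴/32 = 8.35×10^-7 m⁴; J_DE = π(0.0416)⁴/32 = 2.94×10^-7 m⁴.
θ = (T/G)·Σ L_i/J_i = (1338/77.2×10⁹)·(0.203/2.37×10^-7 + 0.314/1.78×10^-7 + 0.914/8.35×10^-7 + 0.752/2.94×10^-7) = 0.1087 rad.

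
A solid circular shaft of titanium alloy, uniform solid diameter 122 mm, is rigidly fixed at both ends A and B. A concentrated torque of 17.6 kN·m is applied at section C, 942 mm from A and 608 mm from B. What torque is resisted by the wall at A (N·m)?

6900 N·m

With uniform GJ and both ends fixed, compatibility θ_AC = θ_CB gives T_A·a = T_B·b, together with T_A + T_B = T₀.
T_A = T₀·b/(a+b) = 17600·608/1550 = 6904 N·m; T_B = 10700 N·m.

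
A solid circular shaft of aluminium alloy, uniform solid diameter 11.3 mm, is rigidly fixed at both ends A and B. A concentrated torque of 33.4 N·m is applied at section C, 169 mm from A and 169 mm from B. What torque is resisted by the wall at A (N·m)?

With uniform GJ and both ends fixed, compatibility θ_AC = θ_CB gives T_A·a = T_B·b, together with T_A + T_B = T₀.
T_A = T₀·b/(a+b) = 33.40·169/338.0 = 16.70 N·m; T_B = 16.70 N·m.

16.7 N·m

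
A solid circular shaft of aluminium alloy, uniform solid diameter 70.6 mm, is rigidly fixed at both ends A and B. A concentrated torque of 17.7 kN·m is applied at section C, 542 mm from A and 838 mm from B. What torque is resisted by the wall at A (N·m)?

10700 N·m

With uniform GJ and both ends fixed, compatibility θ_AC = θ_CB gives T_A·a = T_B·b, together with T_A + T_B = T₀.
T_A = T₀·b/(a+b) = 17700·838/1380 = 10750 N·m; T_B = 6952 N·m.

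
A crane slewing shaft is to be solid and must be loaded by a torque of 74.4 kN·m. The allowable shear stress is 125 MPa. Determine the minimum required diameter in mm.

For a solid shaft τ_max = 16T/(πd³), so d = (16T/(π τ_allow))^(1/3) = (16·74400/(π·1.25×10^8))^(1/3) = 0.1447 m.

145 mm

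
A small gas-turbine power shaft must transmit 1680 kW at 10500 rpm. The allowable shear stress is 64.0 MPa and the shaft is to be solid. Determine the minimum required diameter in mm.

ω = 2π·10500/60 = 1100 rad/s, so T = P/ω = 1680×10³ / 1100 = 1528 N·m.
For a solid shaft τ_max = 16T/(πd³), so d = (16T/(π τ_allow))^(1/3) = (16·1528/(π·6.40×10^7))^(1/3) = 0.04954 m.

49.5 mm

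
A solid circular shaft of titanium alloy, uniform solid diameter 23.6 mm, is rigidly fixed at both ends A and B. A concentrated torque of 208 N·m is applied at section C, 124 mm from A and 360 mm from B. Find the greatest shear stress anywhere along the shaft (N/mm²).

59.9 N/mm²

With uniform GJ and both ends fixed, compatibility θ_AC = θ_CB gives T_A·a = T_B·b, together with T_A + T_B = T₀.
T_A = T₀·b/(a+b) = 208.0·360/484.0 = 154.7 N·m; T_B = 53.29 N·m.
τ in each portion: τ_AC = 5.99×10^7 Pa, τ_CB = 2.06×10^7 Pa; maximum is in AC.
τ_max = T_AC·r/J = 154.7·0.0118/3.05×10^-8 = 5.995×10^7 Pa.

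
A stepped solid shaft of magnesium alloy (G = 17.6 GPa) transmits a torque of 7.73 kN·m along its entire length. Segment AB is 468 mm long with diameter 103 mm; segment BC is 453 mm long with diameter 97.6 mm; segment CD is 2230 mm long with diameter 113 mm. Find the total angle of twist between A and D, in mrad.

102 mrad

J_AB = π(0.103)⁴/32 = 1.10×10^-5 m⁴; J_BC = π(0.0976)⁴/32 = 8.91×10^-6 m⁴; J_CD = π(0.113)⁴/32 = 1.60×10^-5 m⁴.
θ = (T/G)·Σ L_i/J_i = (7730/17.6×10⁹)·(0.468/1.10×10^-5 + 0.453/8.91×10^-6 + 2.23/1.60×10^-5) = 0.1021 rad.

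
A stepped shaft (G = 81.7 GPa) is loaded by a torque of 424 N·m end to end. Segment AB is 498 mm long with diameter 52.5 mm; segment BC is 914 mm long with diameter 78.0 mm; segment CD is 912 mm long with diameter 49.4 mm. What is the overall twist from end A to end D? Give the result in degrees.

0.737°

J_AB = π(0.0525)⁴/32 = 7.46×10^-7 m⁴; J_BC = π(0.0780)⁴/32 = 3.63×10^-6 m⁴; J_CD = π(0.0494)⁴/32 = 5.85×10^-7 m⁴.
θ = (T/G)·Σ L_i/J_i = (424.0/81.7×10⁹)·(0.498/7.46×10^-7 + 0.914/3.63×10^-6 + 0.912/5.85×10^-7) = 0.01287 rad.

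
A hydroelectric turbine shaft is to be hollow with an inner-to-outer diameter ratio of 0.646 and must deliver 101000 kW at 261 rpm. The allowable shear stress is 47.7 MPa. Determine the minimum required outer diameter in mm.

782 mm

ω = 2π·261/60 = 27.33 rad/s, so T = P/ω = 101000×10³ / 27.33 = 3.695e6 N·m.
For a hollow shaft with d_i/d_o = 0.646: τ_max = 16T/(π d_o³ (1−k⁴)), so d_o = [16T/(π τ_allow (1−k⁴))]^(1/3) = [16·3.695e6/(π·4.77×10^7·0.8258)]^(1/3) = 0.7818 m.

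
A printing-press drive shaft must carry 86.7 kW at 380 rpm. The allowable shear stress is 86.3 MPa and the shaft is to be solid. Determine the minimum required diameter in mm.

ω = 2π·380/60 = 39.79 rad/s, so T = P/ω = 86.7×10³ / 39.79 = 2179 N·m.
For a solid shaft τ_max = 16T/(πd³), so d = (16T/(π τ_allow))^(1/3) = (16·2179/(π·8.63×10^7))^(1/3) = 0.05047 m.

50.5 mm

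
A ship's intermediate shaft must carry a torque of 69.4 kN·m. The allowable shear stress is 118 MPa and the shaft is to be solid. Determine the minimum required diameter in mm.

144 mm

For a solid shaft τ_max = 16T/(πd³), so d = (16T/(π τ_allow))^(1/3) = (16·69400/(π·1.18×10^8))^(1/3) = 0.1442 m.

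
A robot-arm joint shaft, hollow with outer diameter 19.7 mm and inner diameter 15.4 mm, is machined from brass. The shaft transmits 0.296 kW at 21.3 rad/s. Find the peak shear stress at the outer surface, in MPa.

14.8 MPa

ω = 21.3 rad/s, so T = P/ω = 0.296×10³ / 21.30 = 13.90 N·m.
J = π(d_o⁴ − d_i⁴)/32 = π(0.0197⁴ − 0.0154⁴)/32 = 9.265×10^-9 m⁴.
τ_max = T·r/J = 13.90 × 0.00985 / 9.265×10^-9 = 1.477×10^7 Pa.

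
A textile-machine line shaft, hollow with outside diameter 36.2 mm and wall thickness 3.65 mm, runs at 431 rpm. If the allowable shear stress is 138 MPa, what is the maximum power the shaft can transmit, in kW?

34.4 kW

J = π(d_o⁴ − d_i⁴)/32 = π(0.0362⁴ − 0.0289⁴)/32 = 1.001×10^-7 m⁴.
T_max = τ_allow·J/r = 1.38×10^8 × 1.001×10^-7 / 0.0181 = 763.2 N·m.
ω = 2π·431/60 = 45.13 rad/s, so P_max = T_max·ω = 3.445×10^4 W.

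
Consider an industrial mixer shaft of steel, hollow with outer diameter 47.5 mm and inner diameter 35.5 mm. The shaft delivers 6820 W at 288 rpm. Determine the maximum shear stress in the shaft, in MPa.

15.6 MPa

ω = 2π·288/60 = 30.16 rad/s, so T = P/ω = 6820 / 30.16 = 226.1 N·m.
J = π(d_o⁴ − d_i⁴)/32 = π(0.0475⁴ − 0.0355⁴)/32 = 3.439×10^-7 m⁴.
τ_max = T·r/J = 226.1 × 0.0238 / 3.439×10^-7 = 1.562×10^7 Pa.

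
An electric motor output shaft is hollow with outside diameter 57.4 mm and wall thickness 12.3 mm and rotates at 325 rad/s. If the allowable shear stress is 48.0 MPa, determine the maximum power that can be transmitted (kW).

J = π(d_o⁴ − d_i⁴)/32 = π(0.0574⁴ − 0.0328⁴)/32 = 9.521×10^-7 m⁴.
T_max = τ_allow·J/r = 4.80×10^7 × 9.521×10^-7 / 0.0287 = 1592 N·m.
ω = 325 rad/s, so P_max = T_max·ω = 5.175×10^5 W.

518 kW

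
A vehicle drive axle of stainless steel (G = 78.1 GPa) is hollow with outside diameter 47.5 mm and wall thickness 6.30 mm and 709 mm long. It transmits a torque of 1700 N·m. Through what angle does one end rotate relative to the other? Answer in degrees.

2.50°

J = π(d_o⁴ − d_i⁴)/32 = π(0.0475⁴ − 0.0349⁴)/32 = 3.541×10^-7 m⁴.
θ = T·L/(G·J) = 1700 × 0.709 / (78.1×10⁹ × 3.541×10^-7) = 0.04358 rad.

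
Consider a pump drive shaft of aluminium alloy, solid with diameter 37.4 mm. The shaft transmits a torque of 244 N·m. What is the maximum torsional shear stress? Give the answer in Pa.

J = πd⁴/32 = π(0.0374)⁴/32 = 1.921×10^-7 m⁴.
τ_max = T·r/J = 244.0 × 0.0187 / 1.921×10^-7 = 2.375×10^7 Pa.

2.38e7 Pa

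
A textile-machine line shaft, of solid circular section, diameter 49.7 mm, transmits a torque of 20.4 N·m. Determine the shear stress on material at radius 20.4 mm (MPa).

J = πd⁴/32 = π(0.0497)⁴/32 = 5.990×10^-7 m⁴.
Shear stress varies linearly with radius: τ = T·r/J = 20.40 × 0.0204 / 5.990×10^-7 = 6.948×10^5 Pa.

0.695 MPa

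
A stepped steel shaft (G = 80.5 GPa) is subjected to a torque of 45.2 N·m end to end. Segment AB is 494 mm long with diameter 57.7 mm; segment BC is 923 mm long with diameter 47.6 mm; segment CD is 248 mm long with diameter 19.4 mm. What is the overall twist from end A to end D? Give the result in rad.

J_AB = π(0.0577)⁴/32 = 1.09×10^-6 m⁴; J_BC = π(0.0476)⁴/32 = 5.04×10^-7 m⁴; J_CD = π(0.0194)⁴/32 = 1.39×10^-8 m⁴.
θ = (T/G)·Σ L_i/J_i = (45.20/80.5×10⁹)·(0.494/1.09×10^-6 + 0.923/5.04×10^-7 + 0.248/1.39×10^-8) = 0.01130 rad.

0.0113 rad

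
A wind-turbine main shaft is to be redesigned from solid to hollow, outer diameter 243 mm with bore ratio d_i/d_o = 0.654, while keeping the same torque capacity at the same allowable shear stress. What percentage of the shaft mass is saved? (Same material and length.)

34.5 %

Equal τ_max and T ⇒ the solid shaft needs d_s³ = d_o³(1−k⁴), so d_s = 243·(1−0.654⁴)^(1/3) = 227.2 mm.
Area ratio A_h/A_s = d_o²(1−k²)/d_s² = (1−k²)/(1−k⁴)^(2/3) = 0.6548.
Mass saving = 1 − 0.6548 = 34.5 %.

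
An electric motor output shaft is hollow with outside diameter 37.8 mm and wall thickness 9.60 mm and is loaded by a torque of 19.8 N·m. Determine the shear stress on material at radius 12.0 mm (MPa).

J = π(d_o⁴ − d_i⁴)/32 = π(0.0378⁴ − 0.0186⁴)/32 = 1.887×10^-7 m⁴.
Shear stress varies linearly with radius: τ = T·r/J = 19.80 × 0.0120 / 1.887×10^-7 = 1.259×10^6 Pa.

1.26 MPa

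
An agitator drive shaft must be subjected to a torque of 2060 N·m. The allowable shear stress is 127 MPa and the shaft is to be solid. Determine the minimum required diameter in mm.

For a solid shaft τ_max = 16T/(πd³), so d = (16T/(π τ_allow))^(1/3) = (16·2060/(π·1.27×10^8))^(1/3) = 0.04355 m.

43.6 mm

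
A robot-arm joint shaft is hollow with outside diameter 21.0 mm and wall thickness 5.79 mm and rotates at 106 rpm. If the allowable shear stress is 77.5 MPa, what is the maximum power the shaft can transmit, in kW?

1.50 kW

J = π(d_o⁴ − d_i⁴)/32 = π(0.0210⁴ − 0.00942⁴)/32 = 1.832×10^-8 m⁴.
T_max = τ_allow·J/r = 7.75×10^7 × 1.832×10^-8 / 0.0105 = 135.2 N·m.
ω = 2π·106/60 = 11.10 rad/s, so P_max = T_max·ω = 1501 W.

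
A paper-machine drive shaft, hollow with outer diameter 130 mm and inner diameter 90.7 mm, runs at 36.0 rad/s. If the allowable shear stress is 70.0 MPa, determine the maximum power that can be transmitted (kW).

J = π(d_o⁴ − d_i⁴)/32 = π(0.130⁴ − 0.0907⁴)/32 = 2.140×10^-5 m⁴.
T_max = τ_allow·J/r = 7.00×10^7 × 2.140×10^-5 / 0.0650 = 23040 N·m.
ω = 36.0 rad/s, so P_max = T_max·ω = 8.295×10^5 W.

829 kW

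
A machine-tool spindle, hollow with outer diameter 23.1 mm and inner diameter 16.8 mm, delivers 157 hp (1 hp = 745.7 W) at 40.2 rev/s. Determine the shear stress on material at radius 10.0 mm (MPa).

ω = 2π·40.2 = 252.6 rad/s, so T = P/ω = 157×745.7 / 252.6 = 463.5 N·m.
J = π(d_o⁴ − d_i⁴)/32 = π(0.0231⁴ − 0.0168⁴)/32 = 2.013×10^-8 m⁴.
Shear stress varies linearly with radius: τ = T·r/J = 463.5 × 0.0100 / 2.013×10^-8 = 2.302×10^8 Pa.

230 MPa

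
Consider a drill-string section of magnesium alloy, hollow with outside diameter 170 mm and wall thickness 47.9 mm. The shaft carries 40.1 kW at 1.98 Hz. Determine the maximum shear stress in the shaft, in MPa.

ω = 2π·1.98 = 12.44 rad/s, so T = P/ω = 40.1×10³ / 12.44 = 3223 N·m.
J = π(d_o⁴ − d_i⁴)/32 = π(0.170⁴ − 0.0742⁴)/32 = 7.902×10^-5 m⁴.
τ_max = T·r/J = 3223 × 0.0850 / 7.902×10^-5 = 3.467×10^6 Pa.

3.47 MPa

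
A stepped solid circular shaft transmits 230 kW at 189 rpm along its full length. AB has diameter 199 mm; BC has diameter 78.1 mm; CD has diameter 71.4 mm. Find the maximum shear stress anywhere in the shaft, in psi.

23600 psi

ω = 2π·189/60 = 19.79 rad/s, so T = P/ω = 230×10³ / 19.79 = 11620 N·m.
Under the same torque, τ_max = 16T/(πd³) is largest where d is smallest — segment CD (d = 71.4 mm).
τ_max = 16·11620/(π·(0.0714)³) = 1.626×10^8 Pa.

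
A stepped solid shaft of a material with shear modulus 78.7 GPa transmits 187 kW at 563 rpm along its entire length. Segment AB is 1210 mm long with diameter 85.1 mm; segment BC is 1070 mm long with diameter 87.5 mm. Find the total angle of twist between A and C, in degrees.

0.972°

ω = 2π·563/60 = 58.96 rad/s, so T = P/ω = 187×10³ / 58.96 = 3172 N·m.
J_AB = π(0.0851)⁴/32 = 5.15×10^-6 m⁴; J_BC = π(0.0875)⁴/32 = 5.75×10^-6 m⁴.
θ = (T/G)·Σ L_i/J_i = (3172/78.7×10⁹)·(1.21/5.15×10^-6 + 1.07/5.75×10^-6) = 0.01696 rad.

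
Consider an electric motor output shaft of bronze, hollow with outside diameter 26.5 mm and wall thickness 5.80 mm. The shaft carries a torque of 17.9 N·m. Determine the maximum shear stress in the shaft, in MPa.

J = π(d_o⁴ − d_i⁴)/32 = π(0.0265⁴ − 0.0149⁴)/32 = 4.358×10^-8 m⁴.
τ_max = T·r/J = 17.90 × 0.0132 / 4.358×10^-8 = 5.443×10^6 Pa.

5.44 MPa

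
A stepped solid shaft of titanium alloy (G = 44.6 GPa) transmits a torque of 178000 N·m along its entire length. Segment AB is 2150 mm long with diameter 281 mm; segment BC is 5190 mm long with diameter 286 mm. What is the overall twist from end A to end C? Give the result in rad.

J_AB = π(0.281)⁴/32 = 6.12×10^-4 m⁴; J_BC = π(0.286)⁴/32 = 6.57×10^-4 m⁴.
θ = (T/G)·Σ L_i/J_i = (178000/44.6×10⁹)·(2.15/6.12×10^-4 + 5.19/6.57×10^-4) = 0.04555 rad.

0.0456 rad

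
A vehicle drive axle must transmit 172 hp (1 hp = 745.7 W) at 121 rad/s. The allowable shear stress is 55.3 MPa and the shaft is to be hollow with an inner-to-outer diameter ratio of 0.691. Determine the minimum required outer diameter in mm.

50.2 mm

ω = 121 rad/s, so T = P/ω = 172×745.7 / 121.0 = 1060 N·m.
For a hollow shaft with d_i/d_o = 0.691: τ_max = 16T/(π d_o³ (1−k⁴)), so d_o = [16T/(π τ_allow (1−k⁴))]^(1/3) = [16·1060/(π·5.53×10^7·0.7720)]^(1/3) = 0.05019 m.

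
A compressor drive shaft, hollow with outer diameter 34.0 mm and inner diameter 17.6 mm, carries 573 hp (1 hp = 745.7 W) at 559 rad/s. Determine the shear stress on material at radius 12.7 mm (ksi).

11.6 ksi

ω = 559 rad/s, so T = P/ω = 573×745.7 / 559.0 = 764.4 N·m.
J = π(d_o⁴ − d_i⁴)/32 = π(0.0340⁴ − 0.0176⁴)/32 = 1.218×10^-7 m⁴.
Shear stress varies linearly with radius: τ = T·r/J = 764.4 × 0.0127 / 1.218×10^-7 = 7.972×10^7 Pa.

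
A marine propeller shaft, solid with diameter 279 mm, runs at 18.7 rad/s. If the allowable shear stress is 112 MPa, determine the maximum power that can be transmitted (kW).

J = πd⁴/32 = π(0.279)⁴/32 = 5.949×10^-4 m⁴.
T_max = τ_allow·J/r = 1.12×10^8 × 5.949×10^-4 / 0.140 = 477600 N·m.
ω = 18.7 rad/s, so P_max = T_max·ω = 8.931×10^6 W.

8930 kW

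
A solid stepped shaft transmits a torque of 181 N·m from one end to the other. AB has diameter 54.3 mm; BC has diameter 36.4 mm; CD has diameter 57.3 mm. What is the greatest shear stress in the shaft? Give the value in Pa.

Under the same torque, τ_max = 16T/(πd³) is largest where d is smallest — segment BC (d = 36.4 mm).
τ_max = 16·181.0/(π·(0.0364)³) = 1.911×10^7 Pa.

1.91e7 Pa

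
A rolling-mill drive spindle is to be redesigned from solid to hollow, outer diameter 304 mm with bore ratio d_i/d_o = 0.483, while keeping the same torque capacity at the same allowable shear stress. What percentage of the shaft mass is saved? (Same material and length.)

Equal τ_max and T ⇒ the solid shaft needs d_s³ = d_o³(1−k⁴), so d_s = 304·(1−0.483⁴)^(1/3) = 298.4 mm.
Area ratio A_h/A_s = d_o²(1−k²)/d_s² = (1−k²)/(1−k⁴)^(2/3) = 0.7959.
Mass saving = 1 − 0.7959 = 20.4 %.

20.4 %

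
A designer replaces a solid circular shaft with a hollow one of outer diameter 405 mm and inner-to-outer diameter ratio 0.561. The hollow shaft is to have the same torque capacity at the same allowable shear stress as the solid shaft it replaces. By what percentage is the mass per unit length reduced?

Equal τ_max and T ⇒ the solid shaft needs d_s³ = d_o³(1−k⁴), so d_s = 405·(1−0.561⁴)^(1/3) = 391.2 mm.
Area ratio A_h/A_s = d_o²(1−k²)/d_s² = (1−k²)/(1−k⁴)^(2/3) = 0.7346.
Mass saving = 1 − 0.7346 = 26.5 %.

26.5 %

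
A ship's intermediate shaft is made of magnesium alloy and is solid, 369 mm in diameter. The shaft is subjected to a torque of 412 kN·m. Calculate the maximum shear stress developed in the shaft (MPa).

41.8 MPa

J = πd⁴/32 = π(0.369)⁴/32 = 1.820×10^-3 m⁴.
τ_max = T·r/J = 412000 × 0.184 / 1.820×10^-3 = 4.176×10^7 Pa.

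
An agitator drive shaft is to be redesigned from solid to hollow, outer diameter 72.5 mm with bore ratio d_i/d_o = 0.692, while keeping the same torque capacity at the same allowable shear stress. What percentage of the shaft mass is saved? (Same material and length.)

38.0 %

Equal τ_max and T ⇒ the solid shaft needs d_s³ = d_o³(1−k⁴), so d_s = 72.5·(1−0.692⁴)^(1/3) = 66.47 mm.
Area ratio A_h/A_s = d_o²(1−k²)/d_s² = (1−k²)/(1−k⁴)^(2/3) = 0.6200.
Mass saving = 1 − 0.6200 = 38.0 %.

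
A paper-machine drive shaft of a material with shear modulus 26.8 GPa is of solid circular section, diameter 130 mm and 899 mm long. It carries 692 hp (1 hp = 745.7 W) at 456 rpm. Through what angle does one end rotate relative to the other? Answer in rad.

0.0129 rad

ω = 2π·456/60 = 47.75 rad/s, so T = P/ω = 692×745.7 / 47.75 = 10810 N·m.
J = πd⁴/32 = π(0.130)⁴/32 = 2.804×10^-5 m⁴.
θ = T·L/(G·J) = 10810 × 0.899 / (26.8×10⁹ × 2.804×10^-5) = 0.01293 rad.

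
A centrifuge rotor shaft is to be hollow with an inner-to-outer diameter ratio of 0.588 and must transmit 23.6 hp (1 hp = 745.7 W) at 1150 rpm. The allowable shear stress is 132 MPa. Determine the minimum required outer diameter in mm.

18.6 mm

ω = 2π·1150/60 = 120.4 rad/s, so T = P/ω = 23.6×745.7 / 120.4 = 146.1 N·m.
For a hollow shaft with d_i/d_o = 0.588: τ_max = 16T/(π d_o³ (1−k⁴)), so d_o = [16T/(π τ_allow (1−k⁴))]^(1/3) = [16·146.1/(π·1.32×10^8·0.8805)]^(1/3) = 0.01857 m.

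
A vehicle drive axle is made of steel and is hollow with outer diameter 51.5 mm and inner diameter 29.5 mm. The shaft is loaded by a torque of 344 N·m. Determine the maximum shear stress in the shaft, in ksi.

J = π(d_o⁴ − d_i⁴)/32 = π(0.0515⁴ − 0.0295⁴)/32 = 6.163×10^-7 m⁴.
τ_max = T·r/J = 344.0 × 0.0257 / 6.163×10^-7 = 1.437×10^7 Pa.

2.08 ksi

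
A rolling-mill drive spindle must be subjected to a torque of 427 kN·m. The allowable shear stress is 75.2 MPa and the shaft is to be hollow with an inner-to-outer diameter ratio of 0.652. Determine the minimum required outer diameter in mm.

For a hollow shaft with d_i/d_o = 0.652: τ_max = 16T/(π d_o³ (1−k⁴)), so d_o = [16T/(π τ_allow (1−k⁴))]^(1/3) = [16·427000/(π·7.52×10^7·0.8193)]^(1/3) = 0.3280 m.

328 mm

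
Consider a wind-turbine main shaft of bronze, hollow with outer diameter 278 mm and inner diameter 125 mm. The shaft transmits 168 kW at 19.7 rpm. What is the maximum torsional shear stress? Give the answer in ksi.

ω = 2π·19.7/60 = 2.063 rad/s, so T = P/ω = 168×10³ / 2.063 = 81440 N·m.
J = π(d_o⁴ − d_i⁴)/32 = π(0.278⁴ − 0.125⁴)/32 = 5.624×10^-4 m⁴.
τ_max = T·r/J = 81440 × 0.139 / 5.624×10^-4 = 2.013×10^7 Pa.

2.92 ksi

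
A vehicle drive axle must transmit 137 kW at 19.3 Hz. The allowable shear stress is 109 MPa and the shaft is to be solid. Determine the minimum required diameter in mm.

ω = 2π·19.3 = 121.3 rad/s, so T = P/ω = 137×10³ / 121.3 = 1130 N·m.
For a solid shaft τ_max = 16T/(πd³), so d = (16T/(π τ_allow))^(1/3) = (16·1130/(π·1.09×10^8))^(1/3) = 0.03751 m.

37.5 mm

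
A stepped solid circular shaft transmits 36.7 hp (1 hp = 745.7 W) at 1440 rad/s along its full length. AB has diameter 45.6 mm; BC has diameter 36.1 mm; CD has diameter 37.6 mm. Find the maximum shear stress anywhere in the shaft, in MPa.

2.06 MPa

ω = 1440 rad/s, so T = P/ω = 36.7×745.7 / 1440 = 19.00 N·m.
Under the same torque, τ_max = 16T/(πd³) is largest where d is smallest — segment BC (d = 36.1 mm).
τ_max = 16·19.00/(π·(0.0361)³) = 2.057×10^6 Pa.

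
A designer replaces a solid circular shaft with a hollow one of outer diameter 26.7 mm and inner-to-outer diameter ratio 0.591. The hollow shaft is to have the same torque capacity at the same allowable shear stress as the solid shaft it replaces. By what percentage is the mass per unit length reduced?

29.0 %

Equal τ_max and T ⇒ the solid shaft needs d_s³ = d_o³(1−k⁴), so d_s = 26.7·(1−0.591⁴)^(1/3) = 25.57 mm.
Area ratio A_h/A_s = d_o²(1−k²)/d_s² = (1−k²)/(1−k⁴)^(2/3) = 0.7097.
Mass saving = 1 − 0.7097 = 29.0 %.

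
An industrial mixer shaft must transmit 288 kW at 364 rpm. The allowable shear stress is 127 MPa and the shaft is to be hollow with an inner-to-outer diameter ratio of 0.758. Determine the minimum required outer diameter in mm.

ω = 2π·364/60 = 38.12 rad/s, so T = P/ω = 288×10³ / 38.12 = 7555 N·m.
For a hollow shaft with d_i/d_o = 0.758: τ_max = 16T/(π d_o³ (1−k⁴)), so d_o = [16T/(π τ_allow (1−k⁴))]^(1/3) = [16·7555/(π·1.27×10^8·0.6699)]^(1/3) = 0.07676 m.

76.8 mm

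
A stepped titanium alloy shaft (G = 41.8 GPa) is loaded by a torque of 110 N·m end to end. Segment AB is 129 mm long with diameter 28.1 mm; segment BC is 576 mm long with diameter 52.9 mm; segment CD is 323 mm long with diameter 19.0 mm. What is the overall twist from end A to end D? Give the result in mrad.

74.0 mrad

J_AB = π(0.0281)⁴/32 = 6.12×10^-8 m⁴; J_BC = π(0.0529)⁴/32 = 7.69×10^-7 m⁴; J_CD = π(0.0190)⁴/32 = 1.28×10^-8 m⁴.
θ = (T/G)·Σ L_i/J_i = (110.0/41.8×10⁹)·(0.129/6.12×10^-8 + 0.576/7.69×10^-7 + 0.323/1.28×10^-8) = 0.07395 rad.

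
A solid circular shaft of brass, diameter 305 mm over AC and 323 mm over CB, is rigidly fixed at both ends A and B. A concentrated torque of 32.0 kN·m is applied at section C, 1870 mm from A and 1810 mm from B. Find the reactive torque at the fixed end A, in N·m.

Compatibility: T_A·a/J_AC = T_B·b/J_CB with T_A + T_B = T₀.
J_AC = 8.50×10^-4 m⁴, J_CB = 1.07×10^-3 m⁴, so T_A = T₀·(J_AC/a)/((J_AC/a)+(J_CB/b)) = 13920 N·m, T_B = 18080 N·m.

13900 N·m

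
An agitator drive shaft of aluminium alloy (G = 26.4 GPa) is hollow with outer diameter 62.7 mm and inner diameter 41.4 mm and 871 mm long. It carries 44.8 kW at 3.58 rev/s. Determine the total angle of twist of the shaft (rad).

0.0535 rad

ω = 2π·3.58 = 22.49 rad/s, so T = P/ω = 44.8×10³ / 22.49 = 1992 N·m.
J = π(d_o⁴ − d_i⁴)/32 = π(0.0627⁴ − 0.0414⁴)/32 = 1.229×10^-6 m⁴.
θ = T·L/(G·J) = 1992 × 0.871 / (26.4×10⁹ × 1.229×10^-6) = 0.05347 rad.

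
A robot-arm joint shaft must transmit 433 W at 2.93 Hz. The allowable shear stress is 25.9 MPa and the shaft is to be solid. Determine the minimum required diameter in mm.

ω = 2π·2.93 = 18.41 rad/s, so T = P/ω = 433 / 18.41 = 23.52 N·m.
For a solid shaft τ_max = 16T/(πd³), so d = (16T/(π τ_allow))^(1/3) = (16·23.52/(π·2.59×10^7))^(1/3) = 0.01666 m.

16.7 mm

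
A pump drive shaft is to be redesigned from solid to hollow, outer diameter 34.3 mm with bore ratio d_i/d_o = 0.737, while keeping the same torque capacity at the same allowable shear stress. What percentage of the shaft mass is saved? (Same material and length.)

Equal τ_max and T ⇒ the solid shaft needs d_s³ = d_o³(1−k⁴), so d_s = 34.3·(1−0.737⁴)^(1/3) = 30.53 mm.
Area ratio A_h/A_s = d_o²(1−k²)/d_s² = (1−k²)/(1−k⁴)^(2/3) = 0.5767.
Mass saving = 1 − 0.5767 = 42.3 %.

42.3 %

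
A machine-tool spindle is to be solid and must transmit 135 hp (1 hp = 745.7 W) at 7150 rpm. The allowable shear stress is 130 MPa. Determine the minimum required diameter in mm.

ω = 2π·7150/60 = 748.7 rad/s, so T = P/ω = 135×745.7 / 748.7 = 134.5 N·m.
For a solid shaft τ_max = 16T/(πd³), so d = (16T/(π τ_allow))^(1/3) = (16·134.5/(π·1.30×10^8))^(1/3) = 0.01740 m.

17.4 mm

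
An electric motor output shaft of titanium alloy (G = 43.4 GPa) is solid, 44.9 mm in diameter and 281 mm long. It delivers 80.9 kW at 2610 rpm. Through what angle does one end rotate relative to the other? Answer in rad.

0.00480 rad

ω = 2π·2610/60 = 273.3 rad/s, so T = P/ω = 80.9×10³ / 273.3 = 296.0 N·m.
J = πd⁴/32 = π(0.0449)⁴/32 = 3.990×10^-7 m⁴.
θ = T·L/(G·J) = 296.0 × 0.281 / (43.4×10⁹ × 3.990×10^-7) = 4.803×10^-3 rad.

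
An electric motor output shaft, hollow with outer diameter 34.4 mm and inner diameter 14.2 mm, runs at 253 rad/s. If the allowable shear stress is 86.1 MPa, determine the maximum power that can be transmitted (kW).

J = π(d_o⁴ − d_i⁴)/32 = π(0.0344⁴ − 0.0142⁴)/32 = 1.335×10^-7 m⁴.
T_max = τ_allow·J/r = 8.61×10^7 × 1.335×10^-7 / 0.0172 = 668.2 N·m.
ω = 253 rad/s, so P_max = T_max·ω = 1.691×10^5 W.

169 kW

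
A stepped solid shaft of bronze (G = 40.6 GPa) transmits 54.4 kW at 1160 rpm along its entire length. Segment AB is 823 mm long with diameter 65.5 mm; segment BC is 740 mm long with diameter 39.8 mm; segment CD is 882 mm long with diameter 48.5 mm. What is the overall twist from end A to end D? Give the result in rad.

ω = 2π·1160/60 = 121.5 rad/s, so T = P/ω = 54.4×10³ / 121.5 = 447.8 N·m.
J_AB = π(0.0655)⁴/32 = 1.81×10^-6 m⁴; J_BC = π(0.0398)⁴/32 = 2.46×10^-7 m⁴; J_CD = π(0.0485)⁴/32 = 5.43×10^-7 m⁴.
θ = (T/G)·Σ L_i/J_i = (447.8/40.6×10⁹)·(0.823/1.81×10^-6 + 0.740/2.46×10^-7 + 0.882/5.43×10^-7) = 0.05607 rad.

0.0561 rad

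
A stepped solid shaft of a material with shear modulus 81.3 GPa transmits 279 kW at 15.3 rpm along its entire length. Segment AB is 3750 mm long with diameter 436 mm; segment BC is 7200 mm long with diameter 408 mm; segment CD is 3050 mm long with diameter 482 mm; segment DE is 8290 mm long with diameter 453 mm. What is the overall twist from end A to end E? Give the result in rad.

0.0135 rad

ω = 2π·15.3/60 = 1.602 rad/s, so T = P/ω = 279×10³ / 1.602 = 174100 N·m.
J_AB = π(0.436)⁴/32 = 3.55×10^-3 m⁴; J_BC = π(0.408)⁴/32 = 2.72×10^-3 m⁴; J_CD = π(0.482)⁴/32 = 5.30×10^-3 m⁴; J_DE = π(0.453)⁴/32 = 4.13×10^-3 m⁴.
θ = (T/G)·Σ L_i/J_i = (174100/81.3×10⁹)·(3.75/3.55×10^-3 + 7.20/2.72×10^-3 + 3.05/5.30×10^-3 + 8.29/4.13×10^-3) = 0.01346 rad.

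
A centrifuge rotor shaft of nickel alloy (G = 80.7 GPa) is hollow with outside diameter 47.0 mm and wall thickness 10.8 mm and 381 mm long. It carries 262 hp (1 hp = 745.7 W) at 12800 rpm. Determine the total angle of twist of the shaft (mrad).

ω = 2π·12800/60 = 1340 rad/s, so T = P/ω = 262×745.7 / 1340 = 145.8 N·m.
J = π(d_o⁴ − d_i⁴)/32 = π(0.0470⁴ − 0.0254⁴)/32 = 4.382×10^-7 m⁴.
θ = T·L/(G·J) = 145.8 × 0.381 / (80.7×10⁹ × 4.382×10^-7) = 1.570×10^-3 rad.

1.57 mrad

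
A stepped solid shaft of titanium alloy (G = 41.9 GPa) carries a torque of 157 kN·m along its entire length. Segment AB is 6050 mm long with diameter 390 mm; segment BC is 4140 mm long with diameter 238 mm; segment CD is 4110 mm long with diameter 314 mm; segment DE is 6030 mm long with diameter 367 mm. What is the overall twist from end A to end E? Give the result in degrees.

J_AB = π(0.390)⁴/32 = 2.27×10^-3 m⁴; J_BC = π(0.238)⁴/32 = 3.15×10^-4 m⁴; J_CD = π(0.314)⁴/32 = 9.54×10^-4 m⁴; J_DE = π(0.367)⁴/32 = 1.78×10^-3 m⁴.
θ = (T/G)·Σ L_i/J_i = (157000/41.9×10⁹)·(6.05/2.27×10^-3 + 4.14/3.15×10^-4 + 4.11/9.54×10^-4 + 6.03/1.78×10^-3) = 0.08805 rad.

5.04°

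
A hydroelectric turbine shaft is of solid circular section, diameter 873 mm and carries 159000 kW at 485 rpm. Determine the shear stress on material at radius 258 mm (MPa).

ω = 2π·485/60 = 50.79 rad/s, so T = P/ω = 159000×10³ / 50.79 = 3.131e6 N·m.
J = πd⁴/32 = π(0.873)⁴/32 = 0.05702 m⁴.
Shear stress varies linearly with radius: τ = T·r/J = 3.131e6 × 0.258 / 0.05702 = 1.416×10^7 Pa.

14.2 MPa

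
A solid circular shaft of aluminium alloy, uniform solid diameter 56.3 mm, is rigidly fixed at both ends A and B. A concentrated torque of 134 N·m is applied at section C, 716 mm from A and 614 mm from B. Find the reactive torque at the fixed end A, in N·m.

61.9 N·m

With uniform GJ and both ends fixed, compatibility θ_AC = θ_CB gives T_A·a = T_B·b, together with T_A + T_B = T₀.
T_A = T₀·b/(a+b) = 134.0·614/1330 = 61.86 N·m; T_B = 72.14 N·m.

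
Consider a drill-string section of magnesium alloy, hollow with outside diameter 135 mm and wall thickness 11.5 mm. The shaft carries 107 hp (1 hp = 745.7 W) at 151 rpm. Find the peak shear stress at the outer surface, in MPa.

19.8 MPa

ω = 2π·151/60 = 15.81 rad/s, so T = P/ω = 107×745.7 / 15.81 = 5046 N·m.
J = π(d_o⁴ − d_i⁴)/32 = π(0.135⁴ − 0.112⁴)/32 = 1.716×10^-5 m⁴.
τ_max = T·r/J = 5046 × 0.0675 / 1.716×10^-5 = 1.985×10^7 Pa.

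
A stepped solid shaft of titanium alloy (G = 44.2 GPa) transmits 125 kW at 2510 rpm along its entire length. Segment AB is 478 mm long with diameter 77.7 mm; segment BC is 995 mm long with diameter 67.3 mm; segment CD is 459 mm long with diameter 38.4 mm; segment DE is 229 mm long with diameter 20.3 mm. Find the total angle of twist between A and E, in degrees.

ω = 2π·2510/60 = 262.8 rad/s, so T = P/ω = 125×10³ / 262.8 = 475.6 N·m.
J_AB = π(0.0777)⁴/32 = 3.58×10^-6 m⁴; J_BC = π(0.0673)⁴/32 = 2.01×10^-6 m⁴; J_CD = π(0.0384)⁴/32 = 2.13×10^-7 m⁴; J_DE = π(0.0203)⁴/32 = 1.67×10^-8 m⁴.
θ = (T/G)·Σ L_i/J_i = (475.6/44.2×10⁹)·(0.478/3.58×10^-6 + 0.995/2.01×10^-6 + 0.459/2.13×10^-7 + 0.229/1.67×10^-8) = 0.1777 rad.

10.2°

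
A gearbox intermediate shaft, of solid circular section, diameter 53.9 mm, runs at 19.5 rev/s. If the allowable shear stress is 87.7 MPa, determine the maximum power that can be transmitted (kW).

J = πd⁴/32 = π(0.0539)⁴/32 = 8.286×10^-7 m⁴.
T_max = τ_allow·J/r = 8.77×10^7 × 8.286×10^-7 / 0.0269 = 2696 N·m.
ω = 2π·19.5 = 122.5 rad/s, so P_max = T_max·ω = 3.304×10^5 W.

330 kW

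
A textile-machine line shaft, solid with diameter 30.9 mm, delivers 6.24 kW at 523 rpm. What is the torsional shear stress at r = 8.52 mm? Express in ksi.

ω = 2π·523/60 = 54.77 rad/s, so T = P/ω = 6.24×10³ / 54.77 = 113.9 N·m.
J = πd⁴/32 = π(0.0309)⁴/32 = 8.950×10^-8 m⁴.
Shear stress varies linearly with radius: τ = T·r/J = 113.9 × 0.00852 / 8.950×10^-8 = 1.085×10^7 Pa.

1.57 ksi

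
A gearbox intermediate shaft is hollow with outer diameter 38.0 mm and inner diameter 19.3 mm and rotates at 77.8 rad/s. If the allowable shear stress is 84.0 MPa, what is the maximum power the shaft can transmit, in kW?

J = π(d_o⁴ − d_i⁴)/32 = π(0.0380⁴ − 0.0193⁴)/32 = 1.911×10^-7 m⁴.
T_max = τ_allow·J/r = 8.40×10^7 × 1.911×10^-7 / 0.0190 = 844.8 N·m.
ω = 77.8 rad/s, so P_max = T_max·ω = 6.573×10^4 W.

65.7 kW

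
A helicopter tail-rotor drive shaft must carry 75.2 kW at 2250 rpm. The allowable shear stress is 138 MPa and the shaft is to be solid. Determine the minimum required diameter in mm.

ω = 2π·2250/60 = 235.6 rad/s, so T = P/ω = 75.2×10³ / 235.6 = 319.2 N·m.
For a solid shaft τ_max = 16T/(πd³), so d = (16T/(π τ_allow))^(1/3) = (16·319.2/(π·1.38×10^8))^(1/3) = 0.02275 m.

22.8 mm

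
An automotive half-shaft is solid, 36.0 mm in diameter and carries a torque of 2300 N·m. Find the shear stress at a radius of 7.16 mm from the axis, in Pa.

9.99e7 Pa

J = πd⁴/32 = π(0.0360)⁴/32 = 1.649×10^-7 m⁴.
Shear stress varies linearly with radius: τ = T·r/J = 2300 × 0.00716 / 1.649×10^-7 = 9.987×10^7 Pa.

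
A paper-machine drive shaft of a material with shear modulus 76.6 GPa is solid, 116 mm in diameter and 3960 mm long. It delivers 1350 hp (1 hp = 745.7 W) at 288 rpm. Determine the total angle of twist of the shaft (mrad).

ω = 2π·288/60 = 30.16 rad/s, so T = P/ω = 1350×745.7 / 30.16 = 33380 N·m.
J = πd⁴/32 = π(0.116)⁴/32 = 1.778×10^-5 m⁴.
θ = T·L/(G·J) = 33380 × 3.96 / (76.6×10⁹ × 1.778×10^-5) = 0.09708 rad.

97.1 mrad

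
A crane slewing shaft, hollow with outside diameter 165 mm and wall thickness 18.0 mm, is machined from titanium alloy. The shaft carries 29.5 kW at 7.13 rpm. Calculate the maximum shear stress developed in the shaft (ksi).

ω = 2π·7.13/60 = 0.7467 rad/s, so T = P/ω = 29.5×10³ / 0.7467 = 39510 N·m.
J = π(d_o⁴ − d_i⁴)/32 = π(0.165⁴ − 0.129⁴)/32 = 4.558×10^-5 m⁴.
τ_max = T·r/J = 39510 × 0.0825 / 4.558×10^-5 = 7.151×10^7 Pa.

10.4 ksi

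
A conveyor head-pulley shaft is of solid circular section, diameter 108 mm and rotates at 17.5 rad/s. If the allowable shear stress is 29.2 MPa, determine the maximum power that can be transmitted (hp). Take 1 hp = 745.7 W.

J = πd⁴/32 = π(0.108)⁴/32 = 1.336×10^-5 m⁴.
T_max = τ_allow·J/r = 2.92×10^7 × 1.336×10^-5 / 0.0540 = 7222 N·m.
ω = 17.5 rad/s, so P_max = T_max·ω = 1.264×10^5 W.

169 hp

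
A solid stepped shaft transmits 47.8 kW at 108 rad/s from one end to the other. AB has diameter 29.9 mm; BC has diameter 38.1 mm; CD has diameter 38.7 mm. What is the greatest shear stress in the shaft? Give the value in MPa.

ω = 108 rad/s, so T = P/ω = 47.8×10³ / 108.0 = 442.6 N·m.
Under the same torque, τ_max = 16T/(πd³) is largest where d is smallest — segment AB (d = 29.9 mm).
τ_max = 16·442.6/(π·(0.0299)³) = 8.433×10^7 Pa.

84.3 MPa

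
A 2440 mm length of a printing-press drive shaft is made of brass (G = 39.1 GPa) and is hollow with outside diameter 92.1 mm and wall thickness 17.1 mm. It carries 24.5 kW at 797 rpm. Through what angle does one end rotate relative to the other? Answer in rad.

ω = 2π·797/60 = 83.46 rad/s, so T = P/ω = 24.5×10³ / 83.46 = 293.5 N·m.
J = π(d_o⁴ − d_i⁴)/32 = π(0.0921⁴ − 0.0579⁴)/32 = 5.960×10^-6 m⁴.
θ = T·L/(G·J) = 293.5 × 2.44 / (39.1×10⁹ × 5.960×10^-6) = 3.073×10^-3 rad.

0.00307 rad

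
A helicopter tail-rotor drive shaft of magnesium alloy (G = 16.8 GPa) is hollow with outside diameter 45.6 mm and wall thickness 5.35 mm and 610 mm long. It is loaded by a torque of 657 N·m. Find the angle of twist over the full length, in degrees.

J = π(d_o⁴ − d_i⁴)/32 = π(0.0456⁴ − 0.0349⁴)/32 = 2.788×10^-7 m⁴.
θ = T·L/(G·J) = 657.0 × 0.610 / (16.8×10⁹ × 2.788×10^-7) = 0.08555 rad.

4.90°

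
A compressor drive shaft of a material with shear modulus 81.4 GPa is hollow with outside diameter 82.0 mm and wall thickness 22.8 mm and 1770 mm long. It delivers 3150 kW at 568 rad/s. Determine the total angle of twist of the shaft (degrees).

ω = 568 rad/s, so T = P/ω = 3150×10³ / 568.0 = 5546 N·m.
J = π(d_o⁴ − d_i⁴)/32 = π(0.0820⁴ − 0.0364⁴)/32 = 4.266×10^-6 m⁴.
θ = T·L/(G·J) = 5546 × 1.77 / (81.4×10⁹ × 4.266×10^-6) = 0.02827 rad.

1.62°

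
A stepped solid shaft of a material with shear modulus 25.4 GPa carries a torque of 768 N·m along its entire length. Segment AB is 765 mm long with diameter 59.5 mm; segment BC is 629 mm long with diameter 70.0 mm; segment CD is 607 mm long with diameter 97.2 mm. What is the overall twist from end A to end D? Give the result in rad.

0.0290 rad

J_AB = π(0.0595)⁴/32 = 1.23×10^-6 m⁴; J_BC = π(0.0700)⁴/32 = 2.36×10^-6 m⁴; J_CD = π(0.0972)⁴/32 = 8.76×10^-6 m⁴.
θ = (T/G)·Σ L_i/J_i = (768.0/25.4×10⁹)·(0.765/1.23×10^-6 + 0.629/2.36×10^-6 + 0.607/8.76×10^-6) = 0.02896 rad.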